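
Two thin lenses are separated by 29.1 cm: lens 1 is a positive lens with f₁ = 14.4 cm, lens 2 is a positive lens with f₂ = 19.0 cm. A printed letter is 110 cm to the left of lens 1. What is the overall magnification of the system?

m = -0.442

Lens 1: 1/d_i1 = 1/(14.4) − 1/(110) = 0.06035, so d_i1 = 16.57 cm; m₁ = −d_i1/d_o1 = -0.1506.
d_o2 = 29.1 − (16.57) = 12.53 cm.
Lens 2: 1/d_i2 = 1/(19.0) − 1/(12.53) = -0.02718, so d_i2 = -36.80 cm; m₂ = −d_i2/d_o2 = +2.937.
m = m₁·m₂ = (-0.1506)(+2.937) = -0.442.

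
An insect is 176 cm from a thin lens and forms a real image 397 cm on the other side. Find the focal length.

Real image ⇒ d_i = +397 cm.
1/f = 1/d_o + 1/d_i = 1/(176) + 1/(397) = 0.008201, so f = 122 cm.
Since f is positive, the thin lens is converging.

f = 122 cm (converging)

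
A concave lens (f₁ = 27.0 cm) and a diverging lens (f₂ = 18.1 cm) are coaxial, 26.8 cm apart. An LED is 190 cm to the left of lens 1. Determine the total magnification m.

m = +0.0329

f₁ = −27.0 cm (diverging).
Lens 1: 1/d_i1 = 1/(-27.0) − 1/(190) = -0.04230, so d_i1 = -23.64 cm; m₁ = −d_i1/d_o1 = +0.1244.
d_o2 = 26.8 − (-23.64) = 50.44 cm.
f₂ = −18.1 cm (diverging).
Lens 2: 1/d_i2 = 1/(-18.1) − 1/(50.44) = -0.07507, so d_i2 = -13.32 cm; m₂ = −d_i2/d_o2 = +0.2641.
m = m₁·m₂ = (+0.1244)(+0.2641) = +0.0329.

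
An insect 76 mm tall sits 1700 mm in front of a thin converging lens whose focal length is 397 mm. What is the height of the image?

1/d_i = 1/f − 1/d_o = 1/(397.0) − 1/(1700) = 0.001931, so d_i = 518.0 mm.
m = −d_i/d_o = -0.3047.
|h_i| = |m|·h_o = 0.3047 × 76 = 23.2 mm. The image is real, inverted and reduced, on the far side of the lens.

23.2 mm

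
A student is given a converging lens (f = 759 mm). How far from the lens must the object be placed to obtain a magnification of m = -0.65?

1930 mm

m = −d_i/d_o ⇒ d_i = −m·d_o.
1/f = 1/d_o + 1/d_i = 1/d_o − 1/(m·d_o) = (1 − 1/m)/d_o, so d_o = f(1 − 1/m) = (759.0)(1 − 1/(-0.65)) = 1930 mm.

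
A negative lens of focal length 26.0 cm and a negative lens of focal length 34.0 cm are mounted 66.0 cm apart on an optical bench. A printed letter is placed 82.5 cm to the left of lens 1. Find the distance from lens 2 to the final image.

24.3 cm

Lens 1 is diverging, so f₁ = −26.0 cm.
Lens 1: 1/d_i1 = 1/f₁ − 1/d_o1 = 1/(-26.0) − 1/(82.5) = -0.05058, so d_i1 = -19.77 cm.
The intermediate image is 19.77 cm to the left of lens 1 (virtual), which is 66.0 − (-19.77) = 85.77 cm to the left of lens 2, so d_o2 = +85.77 cm.
Lens 2 is diverging, so f₂ = −34.0 cm.
Lens 2: 1/d_i2 = 1/f₂ − 1/d_o2 = 1/(-34.0) − 1/(85.77) = -0.04107, so d_i2 = -24.3 cm.
The final image is virtual, 24.3 cm to the left of lens 2 (overall magnification ≈ 0.068).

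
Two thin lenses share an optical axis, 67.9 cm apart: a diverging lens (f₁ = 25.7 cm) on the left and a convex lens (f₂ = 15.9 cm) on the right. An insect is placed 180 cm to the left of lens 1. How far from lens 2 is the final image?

Lens 1 is diverging, so f₁ = −25.7 cm.
Lens 1: 1/d_i1 = 1/f₁ − 1/d_o1 = 1/(-25.7) − 1/(180) = -0.04447, so d_i1 = -22.49 cm.
The intermediate image is 22.49 cm to the left of lens 1 (virtual), which is 67.9 − (-22.49) = 90.39 cm to the left of lens 2, so d_o2 = +90.39 cm.
Lens 2: 1/d_i2 = 1/f₂ − 1/d_o2 = 1/(15.9) − 1/(90.39) = 0.05183, so d_i2 = 19.3 cm.
The final image is real, 19.3 cm to the right of lens 2 (overall magnification ≈ -0.027).

19.3 cm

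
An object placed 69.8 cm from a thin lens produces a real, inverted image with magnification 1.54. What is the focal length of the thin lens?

m = −d_i/d_o ⇒ d_i = −m·d_o = −(-1.54)·(69.8) = 107.5 cm.
1/f = 1/d_o + 1/d_i = 1/(69.8) + 1/(107.5) = 0.02363, so f = 42.3 cm.
Since f is positive, the thin lens is converging.

f = 42.3 cm (converging)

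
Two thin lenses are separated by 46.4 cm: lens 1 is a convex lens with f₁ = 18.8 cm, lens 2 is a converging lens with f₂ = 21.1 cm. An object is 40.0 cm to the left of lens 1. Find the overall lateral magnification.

Lens 1: 1/d_i1 = 1/(18.8) − 1/(40.0) = 0.02819, so d_i1 = 35.47 cm; m₁ = −d_i1/d_o1 = -0.8867.
d_o2 = 46.4 − (35.47) = 10.93 cm.
Lens 2: 1/d_i2 = 1/(21.1) − 1/(10.93) = -0.04410, so d_i2 = -22.68 cm; m₂ = −d_i2/d_o2 = +2.075.
m = m₁·m₂ = (-0.8867)(+2.075) = -1.84.

m = -1.84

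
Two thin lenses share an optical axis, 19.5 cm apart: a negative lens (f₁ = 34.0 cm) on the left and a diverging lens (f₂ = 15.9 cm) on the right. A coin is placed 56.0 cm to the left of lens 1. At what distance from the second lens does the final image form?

11.4 cm

Lens 1 is diverging, so f₁ = −34.0 cm.
Lens 1: 1/d_i1 = 1/f₁ − 1/d_o1 = 1/(-34.0) − 1/(56.0) = -0.04727, so d_i1 = -21.16 cm.
The intermediate image is 21.16 cm to the left of lens 1 (virtual), which is 19.5 − (-21.16) = 40.66 cm to the left of lens 2, so d_o2 = +40.66 cm.
Lens 2 is diverging, so f₂ = −15.9 cm.
Lens 2: 1/d_i2 = 1/f₂ − 1/d_o2 = 1/(-15.9) − 1/(40.66) = -0.08749, so d_i2 = -11.4 cm.
The final image is virtual, 11.4 cm to the left of lens 2 (overall magnification ≈ 0.11).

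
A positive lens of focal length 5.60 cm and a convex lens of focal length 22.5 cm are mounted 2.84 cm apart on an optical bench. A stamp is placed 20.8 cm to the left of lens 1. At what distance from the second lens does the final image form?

3.97 cm

Lens 1: 1/d_i1 = 1/f₁ − 1/d_o1 = 1/(5.60) − 1/(20.8) = 0.1305, so d_i1 = 7.663 cm.
The intermediate image is 7.663 cm to the right of lens 1, which lies 4.823 cm to the right of lens 2 — a virtual object — so d_o2 = −4.823 cm.
Lens 2: 1/d_i2 = 1/f₂ − 1/d_o2 = 1/(22.5) − 1/(-4.823) = 0.2518, so d_i2 = 3.97 cm.
The final image is real, 3.97 cm to the right of lens 2 (overall magnification ≈ -0.30).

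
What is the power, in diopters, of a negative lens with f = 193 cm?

For a negative lens, f = −193 cm.
f = -193 cm = -1.93 m.
P = 1/f = 1/(-1.93 m) = -0.518 D.

P = -0.518 D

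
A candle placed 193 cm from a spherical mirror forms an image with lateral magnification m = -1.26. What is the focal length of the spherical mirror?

f = 108 cm (concave)

m = −d_i/d_o ⇒ d_i = −m·d_o = −(-1.26)·(193) = 243.2 cm.
1/f = 1/d_o + 1/d_i = 1/(193) + 1/(243.2) = 0.009293, so f = 108 cm.
Since f is positive, the spherical mirror is concave.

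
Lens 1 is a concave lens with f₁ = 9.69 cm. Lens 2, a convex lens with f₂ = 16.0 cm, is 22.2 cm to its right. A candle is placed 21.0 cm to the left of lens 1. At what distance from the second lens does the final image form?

36.0 cm

Lens 1 is diverging, so f₁ = −9.69 cm.
Lens 1: 1/d_i1 = 1/f₁ − 1/d_o1 = 1/(-9.69) − 1/(21.0) = -0.1508, so d_i1 = -6.630 cm.
The intermediate image is 6.630 cm to the left of lens 1 (virtual), which is 22.2 − (-6.630) = 28.83 cm to the left of lens 2, so d_o2 = +28.83 cm.
Lens 2: 1/d_i2 = 1/f₂ − 1/d_o2 = 1/(16.0) − 1/(28.83) = 0.02781, so d_i2 = 36.0 cm.
The final image is real, 36.0 cm to the right of lens 2 (overall magnification ≈ -0.39).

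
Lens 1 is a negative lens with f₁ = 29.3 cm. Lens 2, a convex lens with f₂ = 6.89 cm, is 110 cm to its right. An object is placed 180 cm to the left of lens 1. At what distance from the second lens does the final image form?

7.26 cm

Lens 1 is diverging, so f₁ = −29.3 cm.
Lens 1: 1/d_i1 = 1/f₁ − 1/d_o1 = 1/(-29.3) − 1/(180) = -0.03969, so d_i1 = -25.20 cm.
The intermediate image is 25.20 cm to the left of lens 1 (virtual), which is 110 − (-25.20) = 135.2 cm to the left of lens 2, so d_o2 = +135.2 cm.
Lens 2: 1/d_i2 = 1/f₂ − 1/d_o2 = 1/(6.89) − 1/(135.2) = 0.1377, so d_i2 = 7.26 cm.
The final image is real, 7.26 cm to the right of lens 2 (overall magnification ≈ -0.0075).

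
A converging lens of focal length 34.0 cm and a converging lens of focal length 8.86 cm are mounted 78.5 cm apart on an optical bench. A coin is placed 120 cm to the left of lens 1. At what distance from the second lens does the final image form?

Lens 1: 1/d_i1 = 1/f₁ − 1/d_o1 = 1/(34.0) − 1/(120) = 0.02108, so d_i1 = 47.44 cm.
The intermediate image is 47.44 cm to the right of lens 1, which is 78.5 − (47.44) = 31.06 cm to the left of lens 2, so d_o2 = +31.06 cm.
Lens 2: 1/d_i2 = 1/f₂ − 1/d_o2 = 1/(8.86) − 1/(31.06) = 0.08067, so d_i2 = 12.4 cm.
The final image is real, 12.4 cm to the right of lens 2 (overall magnification ≈ 0.16).

12.4 cm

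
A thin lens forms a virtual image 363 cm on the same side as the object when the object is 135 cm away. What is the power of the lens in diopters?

Virtual image ⇒ d_i = −363 cm.
1/f = 1/d_o + 1/d_i = 1/(135) + 1/(-363) = 0.004653 cm⁻¹.
f = 214.9 cm = 2.149 m, so P = 1/f = +0.465 D.

P = +0.465 D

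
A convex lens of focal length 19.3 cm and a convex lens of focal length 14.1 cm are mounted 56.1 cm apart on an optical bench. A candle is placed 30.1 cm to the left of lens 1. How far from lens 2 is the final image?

Lens 1: 1/d_i1 = 1/f₁ − 1/d_o1 = 1/(19.3) − 1/(30.1) = 0.01859, so d_i1 = 53.79 cm.
The intermediate image is 53.79 cm to the right of lens 1, which is 56.1 − (53.79) = 2.310 cm to the left of lens 2, so d_o2 = +2.310 cm.
Lens 2: 1/d_i2 = 1/f₂ − 1/d_o2 = 1/(14.1) − 1/(2.310) = -0.3620, so d_i2 = -2.76 cm.
The final image is virtual, 2.76 cm to the left of lens 2 (overall magnification ≈ -2.1).

2.76 cm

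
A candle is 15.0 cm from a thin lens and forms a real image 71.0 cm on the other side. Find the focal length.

Real image ⇒ d_i = +71.0 cm.
1/f = 1/d_o + 1/d_i = 1/(15.0) + 1/(71.0) = 0.08075, so f = 12.4 cm.
Since f is positive, the thin lens is converging.

f = 12.4 cm (converging)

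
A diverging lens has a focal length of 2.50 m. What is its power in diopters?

P = -0.400 D

For a diverging lens, f = −2.50 m.
P = 1/f = 1/(-2.50 m) = -0.400 D.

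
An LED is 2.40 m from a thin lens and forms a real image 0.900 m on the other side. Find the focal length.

Real image ⇒ d_i = +0.900 m.
1/f = 1/d_o + 1/d_i = 1/(2.40) + 1/(0.900) = 1.528, so f = 0.655 m.
Since f is positive, the thin lens is converging.

f = 0.655 m (converging)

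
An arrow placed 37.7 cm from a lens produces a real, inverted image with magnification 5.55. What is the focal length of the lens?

m = −d_i/d_o ⇒ d_i = −m·d_o = −(-5.55)·(37.7) = 209.2 cm.
1/f = 1/d_o + 1/d_i = 1/(37.7) + 1/(209.2) = 0.03131, so f = 31.9 cm.
Since f is positive, the lens is converging.

f = 31.9 cm (converging)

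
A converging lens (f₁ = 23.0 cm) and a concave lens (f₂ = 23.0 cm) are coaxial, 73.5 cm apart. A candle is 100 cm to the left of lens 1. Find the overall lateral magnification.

m = -0.103

Lens 1: 1/d_i1 = 1/(23.0) − 1/(100) = 0.03348, so d_i1 = 29.87 cm; m₁ = −d_i1/d_o1 = -0.2987.
d_o2 = 73.5 − (29.87) = 43.63 cm.
f₂ = −23.0 cm (diverging).
Lens 2: 1/d_i2 = 1/(-23.0) − 1/(43.63) = -0.06640, so d_i2 = -15.06 cm; m₂ = −d_i2/d_o2 = +0.3452.
m = m₁·m₂ = (-0.2987)(+0.3452) = -0.103.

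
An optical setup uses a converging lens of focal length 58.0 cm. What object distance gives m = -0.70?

141 cm

m = −d_i/d_o ⇒ d_i = −m·d_o.
1/f = 1/d_o + 1/d_i = 1/d_o − 1/(m·d_o) = (1 − 1/m)/d_o, so d_o = f(1 − 1/m) = (58.00)(1 − 1/(-0.70)) = 141 cm.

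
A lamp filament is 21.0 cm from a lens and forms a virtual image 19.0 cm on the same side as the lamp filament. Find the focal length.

Virtual image ⇒ d_i = −19.0 cm.
1/f = 1/d_o + 1/d_i = 1/(21.0) + 1/(-19.0) = -0.005013, so f = -200 cm.
Since f is negative, the lens is diverging.

f = -200 cm (diverging)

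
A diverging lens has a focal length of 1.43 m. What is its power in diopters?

For a diverging lens, f = −1.43 m.
P = 1/f = 1/(-1.43 m) = -0.699 D.

P = -0.699 D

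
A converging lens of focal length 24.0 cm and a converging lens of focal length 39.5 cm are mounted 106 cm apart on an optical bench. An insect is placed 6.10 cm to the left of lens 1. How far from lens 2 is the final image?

Lens 1: 1/d_i1 = 1/f₁ − 1/d_o1 = 1/(24.0) − 1/(6.10) = -0.1223, so d_i1 = -8.179 cm.
The intermediate image is 8.179 cm to the left of lens 1 (virtual), which is 106 − (-8.179) = 114.2 cm to the left of lens 2, so d_o2 = +114.2 cm.
Lens 2: 1/d_i2 = 1/f₂ − 1/d_o2 = 1/(39.5) − 1/(114.2) = 0.01656, so d_i2 = 60.4 cm.
The final image is real, 60.4 cm to the right of lens 2 (overall magnification ≈ -0.71).

60.4 cm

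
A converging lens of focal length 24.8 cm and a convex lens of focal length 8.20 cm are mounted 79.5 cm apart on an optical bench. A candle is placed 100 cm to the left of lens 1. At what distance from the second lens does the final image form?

Lens 1: 1/d_i1 = 1/f₁ − 1/d_o1 = 1/(24.8) − 1/(100) = 0.03032, so d_i1 = 32.98 cm.
The intermediate image is 32.98 cm to the right of lens 1, which is 79.5 − (32.98) = 46.52 cm to the left of lens 2, so d_o2 = +46.52 cm.
Lens 2: 1/d_i2 = 1/f₂ − 1/d_o2 = 1/(8.20) − 1/(46.52) = 0.1005, so d_i2 = 9.95 cm.
The final image is real, 9.95 cm to the right of lens 2 (overall magnification ≈ 0.071).

9.95 cm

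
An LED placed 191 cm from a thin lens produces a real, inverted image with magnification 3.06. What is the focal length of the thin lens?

f = 144 cm (converging)

m = −d_i/d_o ⇒ d_i = −m·d_o = −(-3.06)·(191) = 584.5 cm.
1/f = 1/d_o + 1/d_i = 1/(191) + 1/(584.5) = 0.006946, so f = 144 cm.
Since f is positive, the thin lens is converging.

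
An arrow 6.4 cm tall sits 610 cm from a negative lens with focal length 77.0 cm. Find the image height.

0.717 cm

For a negative lens, f = -77.0 cm.
1/d_i = 1/f − 1/d_o = 1/(-77.00) − 1/(610) = -0.01463, so d_i = -68.37 cm.
m = −d_i/d_o = +0.1121.
|h_i| = |m|·h_o = 0.1121 × 6.4 = 0.717 cm. The image is virtual, upright and reduced, on the same side as the object.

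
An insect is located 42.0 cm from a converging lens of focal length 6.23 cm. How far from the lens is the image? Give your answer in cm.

7.32 cm

Lens equation: 1/d_i = 1/f − 1/d_o = 1/(6.230) − 1/(42.0) = 0.1605 − 0.02381 = 0.1367, so d_i = 7.32 cm.
The image is real, inverted and reduced, on the far side of the lens.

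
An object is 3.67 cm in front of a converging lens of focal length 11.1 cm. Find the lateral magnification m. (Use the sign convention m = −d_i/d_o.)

1/d_i = 1/f − 1/d_o = 1/(11.10) − 1/(3.67) = -0.1824, so d_i = -5.483 cm.
m = −d_i/d_o = −(-5.483)/(3.67) = +1.49.
The image is virtual, upright and enlarged, on the same side as the object.

m = +1.49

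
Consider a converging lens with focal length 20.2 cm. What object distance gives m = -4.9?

m = −d_i/d_o ⇒ d_i = −m·d_o.
1/f = 1/d_o + 1/d_i = 1/d_o − 1/(m·d_o) = (1 − 1/m)/d_o, so d_o = f(1 − 1/m) = (20.20)(1 − 1/(-4.9)) = 24.3 cm.

24.3 cm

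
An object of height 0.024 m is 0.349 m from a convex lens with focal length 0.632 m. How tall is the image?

0.0536 m

1/d_i = 1/f − 1/d_o = 1/(0.6320) − 1/(0.349) = -1.283, so d_i = -0.7794 m.
m = −d_i/d_o = +2.233.
|h_i| = |m|·h_o = 2.233 × 0.024 = 0.0536 m. The image is virtual, upright and enlarged, on the same side as the object.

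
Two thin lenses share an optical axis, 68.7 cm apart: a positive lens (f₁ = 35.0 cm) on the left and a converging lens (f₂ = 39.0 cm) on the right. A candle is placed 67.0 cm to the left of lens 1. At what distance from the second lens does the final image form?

4.10 cm

Lens 1: 1/d_i1 = 1/f₁ − 1/d_o1 = 1/(35.0) − 1/(67.0) = 0.01365, so d_i1 = 73.28 cm.
The intermediate image is 73.28 cm to the right of lens 1, which lies 4.580 cm to the right of lens 2 — a virtual object — so d_o2 = −4.580 cm.
Lens 2: 1/d_i2 = 1/f₂ − 1/d_o2 = 1/(39.0) − 1/(-4.580) = 0.2440, so d_i2 = 4.10 cm.
The final image is real, 4.10 cm to the right of lens 2 (overall magnification ≈ -0.98).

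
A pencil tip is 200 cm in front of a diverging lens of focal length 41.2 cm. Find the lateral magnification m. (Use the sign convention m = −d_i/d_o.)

For a diverging lens, f = -41.2 cm.
1/d_i = 1/f − 1/d_o = 1/(-41.20) − 1/(200) = -0.02927, so d_i = -34.16 cm.
m = −d_i/d_o = −(-34.16)/(200) = +0.171.
The image is virtual, upright and reduced, on the same side as the object.

m = +0.171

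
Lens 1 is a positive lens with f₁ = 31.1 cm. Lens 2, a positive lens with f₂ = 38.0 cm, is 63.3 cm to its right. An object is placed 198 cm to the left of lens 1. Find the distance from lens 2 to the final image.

86.5 cm

Lens 1: 1/d_i1 = 1/f₁ − 1/d_o1 = 1/(31.1) − 1/(198) = 0.02710, so d_i1 = 36.90 cm.
The intermediate image is 36.90 cm to the right of lens 1, which is 63.3 − (36.90) = 26.40 cm to the left of lens 2, so d_o2 = +26.40 cm.
Lens 2: 1/d_i2 = 1/f₂ − 1/d_o2 = 1/(38.0) − 1/(26.40) = -0.01156, so d_i2 = -86.5 cm.
The final image is virtual, 86.5 cm to the left of lens 2 (overall magnification ≈ -0.61).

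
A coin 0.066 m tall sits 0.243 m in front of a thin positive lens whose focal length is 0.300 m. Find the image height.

0.347 m

1/d_i = 1/f − 1/d_o = 1/(0.3000) − 1/(0.243) = -0.7819, so d_i = -1.279 m.
m = −d_i/d_o = +5.263.
|h_i| = |m|·h_o = 5.263 × 0.066 = 0.347 m. The image is virtual, upright and enlarged, on the same side as the object.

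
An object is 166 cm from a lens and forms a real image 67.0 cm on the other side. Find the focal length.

Real image ⇒ d_i = +67.0 cm.
1/f = 1/d_o + 1/d_i = 1/(166) + 1/(67.0) = 0.02095, so f = 47.7 cm.
Since f is positive, the lens is converging.

f = 47.7 cm (converging)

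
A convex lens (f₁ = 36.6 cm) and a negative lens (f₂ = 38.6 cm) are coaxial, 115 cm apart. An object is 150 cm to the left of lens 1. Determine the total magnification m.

m = -0.118

Lens 1: 1/d_i1 = 1/(36.6) − 1/(150) = 0.02066, so d_i1 = 48.41 cm; m₁ = −d_i1/d_o1 = -0.3227.
d_o2 = 115 − (48.41) = 66.59 cm.
f₂ = −38.6 cm (diverging).
Lens 2: 1/d_i2 = 1/(-38.6) − 1/(66.59) = -0.04092, so d_i2 = -24.44 cm; m₂ = −d_i2/d_o2 = +0.3670.
m = m₁·m₂ = (-0.3227)(+0.3670) = -0.118.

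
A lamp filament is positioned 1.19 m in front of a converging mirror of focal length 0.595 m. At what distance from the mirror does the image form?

1.19 m

Mirror equation: 1/q = 1/f − 1/p = 1/(0.5950) − 1/(1.19) = 1.681 − 0.8403 = 0.8403, so q = 1.19 m.
The image is real, inverted and same size, in front of the mirror.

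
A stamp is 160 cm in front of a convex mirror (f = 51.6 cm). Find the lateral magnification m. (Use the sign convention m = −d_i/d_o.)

m = +0.244

For a convex mirror, f = -51.6 cm.
1/d_i = 1/f − 1/d_o = 1/(-51.60) − 1/(160) = -0.02563, so d_i = -39.02 cm.
m = −d_i/d_o = −(-39.02)/(160) = +0.244.
The image is virtual, upright and reduced, behind the mirror.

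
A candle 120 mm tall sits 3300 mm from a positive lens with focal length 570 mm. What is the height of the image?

25.1 mm

1/d_i = 1/f − 1/d_o = 1/(570.0) − 1/(3300) = 0.001451, so d_i = 689.0 mm.
m = −d_i/d_o = -0.2088.
|h_i| = |m|·h_o = 0.2088 × 120 = 25.1 mm. The image is real, inverted and reduced, on the far side of the lens.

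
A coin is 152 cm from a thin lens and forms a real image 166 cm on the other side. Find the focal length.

Real image ⇒ d_i = +166 cm.
1/f = 1/d_o + 1/d_i = 1/(152) + 1/(166) = 0.01260, so f = 79.3 cm.
Since f is positive, the thin lens is converging.

f = 79.3 cm (converging)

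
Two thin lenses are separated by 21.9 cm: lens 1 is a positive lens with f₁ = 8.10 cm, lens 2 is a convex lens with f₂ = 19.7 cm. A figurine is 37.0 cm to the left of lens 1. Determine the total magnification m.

m = -0.676

Lens 1: 1/d_i1 = 1/(8.10) − 1/(37.0) = 0.09643, so d_i1 = 10.37 cm; m₁ = −d_i1/d_o1 = -0.2803.
d_o2 = 21.9 − (10.37) = 11.53 cm.
Lens 2: 1/d_i2 = 1/(19.7) − 1/(11.53) = -0.03597, so d_i2 = -27.80 cm; m₂ = −d_i2/d_o2 = +2.411.
m = m₁·m₂ = (-0.2803)(+2.411) = -0.676.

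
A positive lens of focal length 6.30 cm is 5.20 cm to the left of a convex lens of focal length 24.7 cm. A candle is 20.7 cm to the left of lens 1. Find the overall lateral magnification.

m = -0.378

Lens 1: 1/d_i1 = 1/(6.30) − 1/(20.7) = 0.1104, so d_i1 = 9.056 cm; m₁ = −d_i1/d_o1 = -0.4375.
d_o2 = 5.20 − (9.056) = -3.856 cm (virtual object).
Lens 2: 1/d_i2 = 1/(24.7) − 1/(-3.856) = 0.2998, so d_i2 = 3.335 cm; m₂ = −d_i2/d_o2 = +0.8650.
m = m₁·m₂ = (-0.4375)(+0.8650) = -0.378.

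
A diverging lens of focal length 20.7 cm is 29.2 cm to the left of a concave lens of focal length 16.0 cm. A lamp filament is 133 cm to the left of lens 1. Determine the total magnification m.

f₁ = −20.7 cm (diverging).
Lens 1: 1/d_i1 = 1/(-20.7) − 1/(133) = -0.05583, so d_i1 = -17.91 cm; m₁ = −d_i1/d_o1 = +0.1347.
d_o2 = 29.2 − (-17.91) = 47.11 cm.
f₂ = −16.0 cm (diverging).
Lens 2: 1/d_i2 = 1/(-16.0) − 1/(47.11) = -0.08373, so d_i2 = -11.94 cm; m₂ = −d_i2/d_o2 = +0.2535.
m = m₁·m₂ = (+0.1347)(+0.2535) = +0.0341.

m = +0.0341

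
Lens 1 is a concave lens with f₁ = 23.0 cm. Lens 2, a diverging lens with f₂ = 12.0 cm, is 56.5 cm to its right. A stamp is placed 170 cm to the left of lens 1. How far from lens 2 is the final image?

Lens 1 is diverging, so f₁ = −23.0 cm.
Lens 1: 1/d_i1 = 1/f₁ − 1/d_o1 = 1/(-23.0) − 1/(170) = -0.04936, so d_i1 = -20.26 cm.
The intermediate image is 20.26 cm to the left of lens 1 (virtual), which is 56.5 − (-20.26) = 76.76 cm to the left of lens 2, so d_o2 = +76.76 cm.
Lens 2 is diverging, so f₂ = −12.0 cm.
Lens 2: 1/d_i2 = 1/f₂ − 1/d_o2 = 1/(-12.0) − 1/(76.76) = -0.09636, so d_i2 = -10.4 cm.
The final image is virtual, 10.4 cm to the left of lens 2 (overall magnification ≈ 0.016).

10.4 cm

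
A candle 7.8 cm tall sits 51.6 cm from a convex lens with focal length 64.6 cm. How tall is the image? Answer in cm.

38.8 cm

1/d_i = 1/f − 1/d_o = 1/(64.60) − 1/(51.6) = -0.003900, so d_i = -256.4 cm.
m = −d_i/d_o = +4.969.
|h_i| = |m|·h_o = 4.969 × 7.8 = 38.8 cm. The image is virtual, upright and enlarged, on the same side as the object.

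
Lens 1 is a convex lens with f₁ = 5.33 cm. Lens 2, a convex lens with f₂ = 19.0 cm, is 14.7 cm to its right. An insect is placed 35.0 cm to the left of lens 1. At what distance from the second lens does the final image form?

Lens 1: 1/d_i1 = 1/f₁ − 1/d_o1 = 1/(5.33) − 1/(35.0) = 0.1590, so d_i1 = 6.287 cm.
The intermediate image is 6.287 cm to the right of lens 1, which is 14.7 − (6.287) = 8.413 cm to the left of lens 2, so d_o2 = +8.413 cm.
Lens 2: 1/d_i2 = 1/f₂ − 1/d_o2 = 1/(19.0) − 1/(8.413) = -0.06623, so d_i2 = -15.1 cm.
The final image is virtual, 15.1 cm to the left of lens 2 (overall magnification ≈ -0.32).

15.1 cm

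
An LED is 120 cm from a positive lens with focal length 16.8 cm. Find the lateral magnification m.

1/d_i = 1/f − 1/d_o = 1/(16.80) − 1/(120) = 0.05119, so d_i = 19.53 cm.
m = −d_i/d_o = −(19.53)/(120) = -0.163.
The image is real, inverted and reduced, on the far side of the lens.

m = -0.163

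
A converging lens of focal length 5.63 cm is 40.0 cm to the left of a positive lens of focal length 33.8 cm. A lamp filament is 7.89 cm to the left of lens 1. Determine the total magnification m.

Lens 1: 1/d_i1 = 1/(5.63) − 1/(7.89) = 0.05088, so d_i1 = 19.66 cm; m₁ = −d_i1/d_o1 = -2.492.
d_o2 = 40.0 − (19.66) = 20.34 cm.
Lens 2: 1/d_i2 = 1/(33.8) − 1/(20.34) = -0.01958, so d_i2 = -51.08 cm; m₂ = −d_i2/d_o2 = +2.511.
m = m₁·m₂ = (-2.492)(+2.511) = -6.26.

m = -6.26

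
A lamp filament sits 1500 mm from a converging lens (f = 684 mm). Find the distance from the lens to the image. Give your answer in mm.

Thin-lens equation: 1/v = 1/f − 1/u = 1/(684.0) − 1/(1500) = 0.001462 − 0.0006667 = 0.0007953, so v = 1260 mm.
The image is real, inverted and reduced, on the far side of the lens.

1260 mm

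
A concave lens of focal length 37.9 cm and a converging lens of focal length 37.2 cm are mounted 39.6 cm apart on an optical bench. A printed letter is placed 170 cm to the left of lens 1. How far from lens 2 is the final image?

78.6 cm

Lens 1 is diverging, so f₁ = −37.9 cm.
Lens 1: 1/d_i1 = 1/f₁ − 1/d_o1 = 1/(-37.9) − 1/(170) = -0.03227, so d_i1 = -30.99 cm.
The intermediate image is 30.99 cm to the left of lens 1 (virtual), which is 39.6 − (-30.99) = 70.59 cm to the left of lens 2, so d_o2 = +70.59 cm.
Lens 2: 1/d_i2 = 1/f₂ − 1/d_o2 = 1/(37.2) − 1/(70.59) = 0.01272, so d_i2 = 78.6 cm.
The final image is real, 78.6 cm to the right of lens 2 (overall magnification ≈ -0.20).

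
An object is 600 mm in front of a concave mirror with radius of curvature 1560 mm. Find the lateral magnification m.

f = R/2 = 1560/2 = 780.0 mm.
1/d_i = 1/f − 1/d_o = 1/(780.0) − 1/(600) = -0.0003846, so d_i = -2600 mm.
m = −d_i/d_o = −(-2600)/(600) = +4.33.
The image is virtual, upright and enlarged, behind the mirror.

m = +4.33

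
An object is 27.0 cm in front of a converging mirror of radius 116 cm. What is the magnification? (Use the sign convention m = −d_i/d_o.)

f = R/2 = 116/2 = 58.00 cm.
1/d_i = 1/f − 1/d_o = 1/(58.00) − 1/(27.0) = -0.01980, so d_i = -50.52 cm.
m = −d_i/d_o = −(-50.52)/(27.0) = +1.87.
The image is virtual, upright and enlarged, behind the mirror.

m = +1.87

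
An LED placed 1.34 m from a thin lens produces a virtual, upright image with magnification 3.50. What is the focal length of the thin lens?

m = −d_i/d_o ⇒ d_i = −m·d_o = −(+3.50)·(1.34) = -4.690 m.
1/f = 1/d_o + 1/d_i = 1/(1.34) + 1/(-4.690) = 0.5330, so f = 1.88 m.
Since f is positive, the thin lens is converging.

f = 1.88 m (converging)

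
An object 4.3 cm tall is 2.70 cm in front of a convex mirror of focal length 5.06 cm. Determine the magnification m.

For a convex mirror, f = -5.06 cm.
1/d_i = 1/f − 1/d_o = 1/(-5.060) − 1/(2.70) = -0.5680, so d_i = -1.761 cm.
m = −d_i/d_o = −(-1.761)/(2.70) = +0.652.
The image is virtual, upright and reduced, behind the mirror.

m = +0.652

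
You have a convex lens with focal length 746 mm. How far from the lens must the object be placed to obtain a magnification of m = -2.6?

m = −d_i/d_o ⇒ d_i = −m·d_o.
1/f = 1/d_o + 1/d_i = 1/d_o − 1/(m·d_o) = (1 − 1/m)/d_o, so d_o = f(1 − 1/m) = (746.0)(1 − 1/(-2.6)) = 1030 mm.

1030 mm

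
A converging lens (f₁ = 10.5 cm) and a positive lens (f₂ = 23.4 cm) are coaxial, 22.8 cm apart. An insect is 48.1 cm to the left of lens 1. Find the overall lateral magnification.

m = -0.466

Lens 1: 1/d_i1 = 1/(10.5) − 1/(48.1) = 0.07445, so d_i1 = 13.43 cm; m₁ = −d_i1/d_o1 = -0.2792.
d_o2 = 22.8 − (13.43) = 9.370 cm.
Lens 2: 1/d_i2 = 1/(23.4) − 1/(9.370) = -0.06399, so d_i2 = -15.63 cm; m₂ = −d_i2/d_o2 = +1.668.
m = m₁·m₂ = (-0.2792)(+1.668) = -0.466.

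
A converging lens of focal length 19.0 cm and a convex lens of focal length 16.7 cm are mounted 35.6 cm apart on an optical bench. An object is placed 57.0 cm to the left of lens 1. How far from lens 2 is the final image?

Lens 1: 1/d_i1 = 1/f₁ − 1/d_o1 = 1/(19.0) − 1/(57.0) = 0.03509, so d_i1 = 28.50 cm.
The intermediate image is 28.50 cm to the right of lens 1, which is 35.6 − (28.50) = 7.100 cm to the left of lens 2, so d_o2 = +7.100 cm.
Lens 2: 1/d_i2 = 1/f₂ − 1/d_o2 = 1/(16.7) − 1/(7.100) = -0.08096, so d_i2 = -12.4 cm.
The final image is virtual, 12.4 cm to the left of lens 2 (overall magnification ≈ -0.87).

12.4 cm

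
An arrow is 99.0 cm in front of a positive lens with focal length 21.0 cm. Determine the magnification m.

1/d_i = 1/f − 1/d_o = 1/(21.00) − 1/(99.0) = 0.03752, so d_i = 26.65 cm.
m = −d_i/d_o = −(26.65)/(99.0) = -0.269.
The image is real, inverted and reduced, on the far side of the lens.

m = -0.269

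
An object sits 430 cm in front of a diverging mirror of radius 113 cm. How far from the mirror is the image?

49.9 cm

f = R/2 = 113/2 = 56.50 cm; for a diverging mirror, f = -56.50 cm.
Mirror equation: 1/s_i = 1/f − 1/s_o = 1/(-56.50) − 1/(430) = -0.01770 − 0.002326 = -0.02002, so s_i = -49.9 cm.
The image is virtual, upright and reduced, behind the mirror.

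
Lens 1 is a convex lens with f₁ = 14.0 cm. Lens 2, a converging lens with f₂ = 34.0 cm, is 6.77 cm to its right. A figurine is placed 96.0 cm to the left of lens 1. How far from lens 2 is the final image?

7.50 cm

Lens 1: 1/d_i1 = 1/f₁ − 1/d_o1 = 1/(14.0) − 1/(96.0) = 0.06101, so d_i1 = 16.39 cm.
The intermediate image is 16.39 cm to the right of lens 1, which lies 9.620 cm to the right of lens 2 — a virtual object — so d_o2 = −9.620 cm.
Lens 2: 1/d_i2 = 1/f₂ − 1/d_o2 = 1/(34.0) − 1/(-9.620) = 0.1334, so d_i2 = 7.50 cm.
The final image is real, 7.50 cm to the right of lens 2 (overall magnification ≈ -0.13).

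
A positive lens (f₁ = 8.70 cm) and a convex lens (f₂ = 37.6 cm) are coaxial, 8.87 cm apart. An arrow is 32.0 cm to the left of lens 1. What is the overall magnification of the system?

Lens 1: 1/d_i1 = 1/(8.70) − 1/(32.0) = 0.08369, so d_i1 = 11.95 cm; m₁ = −d_i1/d_o1 = -0.3734.
d_o2 = 8.87 − (11.95) = -3.080 cm (virtual object).
Lens 2: 1/d_i2 = 1/(37.6) − 1/(-3.080) = 0.3513, so d_i2 = 2.847 cm; m₂ = −d_i2/d_o2 = +0.9243.
m = m₁·m₂ = (-0.3734)(+0.9243) = -0.345.

m = -0.345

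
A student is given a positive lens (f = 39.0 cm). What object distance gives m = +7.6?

33.9 cm

m = −d_i/d_o ⇒ d_i = −m·d_o.
1/f = 1/d_o + 1/d_i = 1/d_o − 1/(m·d_o) = (1 − 1/m)/d_o, so d_o = f(1 − 1/m) = (39.00)(1 − 1/(+7.6)) = 33.9 cm.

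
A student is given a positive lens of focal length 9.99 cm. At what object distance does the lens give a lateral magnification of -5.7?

m = −d_i/d_o ⇒ d_i = −m·d_o.
1/f = 1/d_o + 1/d_i = 1/d_o − 1/(m·d_o) = (1 − 1/m)/d_o, so d_o = f(1 − 1/m) = (9.990)(1 − 1/(-5.7)) = 11.7 cm.

11.7 cm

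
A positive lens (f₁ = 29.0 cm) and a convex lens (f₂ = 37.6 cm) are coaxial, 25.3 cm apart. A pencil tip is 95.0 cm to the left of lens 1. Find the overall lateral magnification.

m = -0.306

Lens 1: 1/d_i1 = 1/(29.0) − 1/(95.0) = 0.02396, so d_i1 = 41.74 cm; m₁ = −d_i1/d_o1 = -0.4394.
d_o2 = 25.3 − (41.74) = -16.44 cm (virtual object).
Lens 2: 1/d_i2 = 1/(37.6) − 1/(-16.44) = 0.08742, so d_i2 = 11.44 cm; m₂ = −d_i2/d_o2 = +0.6958.
m = m₁·m₂ = (-0.4394)(+0.6958) = -0.306.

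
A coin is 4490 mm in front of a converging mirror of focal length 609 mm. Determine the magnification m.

m = -0.157

1/d_i = 1/f − 1/d_o = 1/(609.0) − 1/(4490) = 0.001419, so d_i = 704.6 mm.
m = −d_i/d_o = −(704.6)/(4490) = -0.157.
The image is real, inverted and reduced, in front of the mirror.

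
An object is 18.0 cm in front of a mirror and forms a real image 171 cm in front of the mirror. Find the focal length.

f = 16.3 cm (concave)

Real image ⇒ d_i = +171 cm.
1/f = 1/d_o + 1/d_i = 1/(18.0) + 1/(171) = 0.06140, so f = 16.3 cm.
Since f is positive, the mirror is concave.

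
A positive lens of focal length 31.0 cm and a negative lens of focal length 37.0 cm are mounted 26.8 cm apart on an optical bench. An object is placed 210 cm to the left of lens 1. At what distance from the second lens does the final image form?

Lens 1: 1/d_i1 = 1/f₁ − 1/d_o1 = 1/(31.0) − 1/(210) = 0.02750, so d_i1 = 36.37 cm.
The intermediate image is 36.37 cm to the right of lens 1, which lies 9.570 cm to the right of lens 2 — a virtual object — so d_o2 = −9.570 cm.
Lens 2 is diverging, so f₂ = −37.0 cm.
Lens 2: 1/d_i2 = 1/f₂ − 1/d_o2 = 1/(-37.0) − 1/(-9.570) = 0.07747, so d_i2 = 12.9 cm.
The final image is real, 12.9 cm to the right of lens 2 (overall magnification ≈ -0.23).

12.9 cm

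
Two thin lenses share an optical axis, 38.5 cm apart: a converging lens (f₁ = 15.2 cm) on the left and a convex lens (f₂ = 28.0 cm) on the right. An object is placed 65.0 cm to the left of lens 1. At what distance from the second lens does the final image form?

Lens 1: 1/d_i1 = 1/f₁ − 1/d_o1 = 1/(15.2) − 1/(65.0) = 0.05040, so d_i1 = 19.84 cm.
The intermediate image is 19.84 cm to the right of lens 1, which is 38.5 − (19.84) = 18.66 cm to the left of lens 2, so d_o2 = +18.66 cm.
Lens 2: 1/d_i2 = 1/f₂ − 1/d_o2 = 1/(28.0) − 1/(18.66) = -0.01788, so d_i2 = -55.9 cm.
The final image is virtual, 55.9 cm to the left of lens 2 (overall magnification ≈ -0.92).

55.9 cm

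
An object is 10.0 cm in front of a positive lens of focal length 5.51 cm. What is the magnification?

m = -1.23

1/d_i = 1/f − 1/d_o = 1/(5.510) − 1/(10.0) = 0.08149, so d_i = 12.27 cm.
m = −d_i/d_o = −(12.27)/(10.0) = -1.23.
The image is real, inverted and enlarged, on the far side of the lens.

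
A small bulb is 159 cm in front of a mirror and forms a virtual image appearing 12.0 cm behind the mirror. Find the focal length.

Virtual image ⇒ d_i = −12.0 cm.
1/f = 1/d_o + 1/d_i = 1/(159) + 1/(-12.0) = -0.07704, so f = -13.0 cm.
Since f is negative, the mirror is convex.

f = -13.0 cm (convex)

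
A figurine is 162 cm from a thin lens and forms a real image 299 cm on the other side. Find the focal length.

f = 105 cm (converging)

Real image ⇒ d_i = +299 cm.
1/f = 1/d_o + 1/d_i = 1/(162) + 1/(299) = 0.009517, so f = 105 cm.
Since f is positive, the thin lens is converging.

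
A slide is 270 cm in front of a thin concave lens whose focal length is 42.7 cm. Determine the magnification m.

m = +0.137

For a concave lens, f = -42.7 cm.
1/d_i = 1/f − 1/d_o = 1/(-42.70) − 1/(270) = -0.02712, so d_i = -36.87 cm.
m = −d_i/d_o = −(-36.87)/(270) = +0.137.
The image is virtual, upright and reduced, on the same side as the object.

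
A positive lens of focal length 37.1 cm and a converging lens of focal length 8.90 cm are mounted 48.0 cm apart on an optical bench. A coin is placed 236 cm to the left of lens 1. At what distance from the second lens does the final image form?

7.20 cm

Lens 1: 1/d_i1 = 1/f₁ − 1/d_o1 = 1/(37.1) − 1/(236) = 0.02272, so d_i1 = 44.02 cm.
The intermediate image is 44.02 cm to the right of lens 1, which is 48.0 − (44.02) = 3.980 cm to the left of lens 2, so d_o2 = +3.980 cm.
Lens 2: 1/d_i2 = 1/f₂ − 1/d_o2 = 1/(8.90) − 1/(3.980) = -0.1389, so d_i2 = -7.20 cm.
The final image is virtual, 7.20 cm to the left of lens 2 (overall magnification ≈ -0.34).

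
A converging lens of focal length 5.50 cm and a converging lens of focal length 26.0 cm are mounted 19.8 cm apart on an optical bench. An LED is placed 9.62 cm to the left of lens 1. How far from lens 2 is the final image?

9.50 cm

Lens 1: 1/d_i1 = 1/f₁ − 1/d_o1 = 1/(5.50) − 1/(9.62) = 0.07787, so d_i1 = 12.84 cm.
The intermediate image is 12.84 cm to the right of lens 1, which is 19.8 − (12.84) = 6.960 cm to the left of lens 2, so d_o2 = +6.960 cm.
Lens 2: 1/d_i2 = 1/f₂ − 1/d_o2 = 1/(26.0) − 1/(6.960) = -0.1052, so d_i2 = -9.50 cm.
The final image is virtual, 9.50 cm to the left of lens 2 (overall magnification ≈ -1.8).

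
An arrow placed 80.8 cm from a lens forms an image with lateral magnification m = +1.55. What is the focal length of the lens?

f = 228 cm (converging)

m = −d_i/d_o ⇒ d_i = −m·d_o = −(+1.55)·(80.8) = -125.2 cm.
1/f = 1/d_o + 1/d_i = 1/(80.8) + 1/(-125.2) = 0.004389, so f = 228 cm.
Since f is positive, the lens is converging.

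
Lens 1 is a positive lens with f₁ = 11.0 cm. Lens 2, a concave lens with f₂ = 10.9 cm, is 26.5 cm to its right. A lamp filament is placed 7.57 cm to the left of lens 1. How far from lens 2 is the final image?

Lens 1: 1/d_i1 = 1/f₁ − 1/d_o1 = 1/(11.0) − 1/(7.57) = -0.04119, so d_i1 = -24.28 cm.
The intermediate image is 24.28 cm to the left of lens 1 (virtual), which is 26.5 − (-24.28) = 50.78 cm to the left of lens 2, so d_o2 = +50.78 cm.
Lens 2 is diverging, so f₂ = −10.9 cm.
Lens 2: 1/d_i2 = 1/f₂ − 1/d_o2 = 1/(-10.9) − 1/(50.78) = -0.1114, so d_i2 = -8.97 cm.
The final image is virtual, 8.97 cm to the left of lens 2 (overall magnification ≈ 0.57).

8.97 cm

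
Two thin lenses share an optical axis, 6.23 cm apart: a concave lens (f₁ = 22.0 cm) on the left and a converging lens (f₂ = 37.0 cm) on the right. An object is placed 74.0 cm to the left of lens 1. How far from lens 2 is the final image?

62.1 cm

Lens 1 is diverging, so f₁ = −22.0 cm.
Lens 1: 1/d_i1 = 1/f₁ − 1/d_o1 = 1/(-22.0) − 1/(74.0) = -0.05897, so d_i1 = -16.96 cm.
The intermediate image is 16.96 cm to the left of lens 1 (virtual), which is 6.23 − (-16.96) = 23.19 cm to the left of lens 2, so d_o2 = +23.19 cm.
Lens 2: 1/d_i2 = 1/f₂ − 1/d_o2 = 1/(37.0) − 1/(23.19) = -0.01610, so d_i2 = -62.1 cm.
The final image is virtual, 62.1 cm to the left of lens 2 (overall magnification ≈ 0.61).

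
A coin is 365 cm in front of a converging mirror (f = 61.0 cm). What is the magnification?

m = -0.201

1/d_i = 1/f − 1/d_o = 1/(61.00) − 1/(365) = 0.01365, so d_i = 73.24 cm.
m = −d_i/d_o = −(73.24)/(365) = -0.201.
The image is real, inverted and reduced, in front of the mirror.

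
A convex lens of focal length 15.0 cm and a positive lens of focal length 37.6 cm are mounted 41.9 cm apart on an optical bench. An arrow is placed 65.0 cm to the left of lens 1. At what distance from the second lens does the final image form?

55.4 cm

Lens 1: 1/d_i1 = 1/f₁ − 1/d_o1 = 1/(15.0) − 1/(65.0) = 0.05128, so d_i1 = 19.50 cm.
The intermediate image is 19.50 cm to the right of lens 1, which is 41.9 − (19.50) = 22.40 cm to the left of lens 2, so d_o2 = +22.40 cm.
Lens 2: 1/d_i2 = 1/f₂ − 1/d_o2 = 1/(37.6) − 1/(22.40) = -0.01805, so d_i2 = -55.4 cm.
The final image is virtual, 55.4 cm to the left of lens 2 (overall magnification ≈ -0.74).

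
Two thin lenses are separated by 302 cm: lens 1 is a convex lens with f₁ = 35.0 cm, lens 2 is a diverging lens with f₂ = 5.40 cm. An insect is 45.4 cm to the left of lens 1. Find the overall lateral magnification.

Lens 1: 1/d_i1 = 1/(35.0) − 1/(45.4) = 0.006545, so d_i1 = 152.8 cm; m₁ = −d_i1/d_o1 = -3.366.
d_o2 = 302 − (152.8) = 149.2 cm.
f₂ = −5.40 cm (diverging).
Lens 2: 1/d_i2 = 1/(-5.40) − 1/(149.2) = -0.1919, so d_i2 = -5.211 cm; m₂ = −d_i2/d_o2 = +0.03493.
m = m₁·m₂ = (-3.366)(+0.03493) = -0.118.

m = -0.118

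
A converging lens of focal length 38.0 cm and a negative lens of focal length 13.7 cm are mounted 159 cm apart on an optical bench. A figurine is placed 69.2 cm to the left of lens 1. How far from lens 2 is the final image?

Lens 1: 1/d_i1 = 1/f₁ − 1/d_o1 = 1/(38.0) − 1/(69.2) = 0.01186, so d_i1 = 84.28 cm.
The intermediate image is 84.28 cm to the right of lens 1, which is 159 − (84.28) = 74.72 cm to the left of lens 2, so d_o2 = +74.72 cm.
Lens 2 is diverging, so f₂ = −13.7 cm.
Lens 2: 1/d_i2 = 1/f₂ − 1/d_o2 = 1/(-13.7) − 1/(74.72) = -0.08638, so d_i2 = -11.6 cm.
The final image is virtual, 11.6 cm to the left of lens 2 (overall magnification ≈ -0.19).

11.6 cm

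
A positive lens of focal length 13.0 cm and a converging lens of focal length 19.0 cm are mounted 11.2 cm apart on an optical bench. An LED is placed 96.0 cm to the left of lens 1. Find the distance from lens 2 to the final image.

Lens 1: 1/d_i1 = 1/f₁ − 1/d_o1 = 1/(13.0) − 1/(96.0) = 0.06651, so d_i1 = 15.04 cm.
The intermediate image is 15.04 cm to the right of lens 1, which lies 3.840 cm to the right of lens 2 — a virtual object — so d_o2 = −3.840 cm.
Lens 2: 1/d_i2 = 1/f₂ − 1/d_o2 = 1/(19.0) − 1/(-3.840) = 0.3130, so d_i2 = 3.19 cm.
The final image is real, 3.19 cm to the right of lens 2 (overall magnification ≈ -0.13).

3.19 cm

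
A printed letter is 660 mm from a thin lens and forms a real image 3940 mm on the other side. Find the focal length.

Real image ⇒ d_i = +3940 mm.
1/f = 1/d_o + 1/d_i = 1/(660) + 1/(3940) = 0.001769, so f = 565 mm.
Since f is positive, the thin lens is converging.

f = 565 mm (converging)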